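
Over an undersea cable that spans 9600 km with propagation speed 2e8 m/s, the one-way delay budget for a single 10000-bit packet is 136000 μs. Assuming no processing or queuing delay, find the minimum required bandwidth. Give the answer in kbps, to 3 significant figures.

114 kbps

Propagation delay = 9600000 / 200000000 = 48000 μs.
Transmission budget = 136000 − 48000 = 88000 μs.
R ≥ L / t_tx = 10000 bits / 0.088 s = 114 kbps.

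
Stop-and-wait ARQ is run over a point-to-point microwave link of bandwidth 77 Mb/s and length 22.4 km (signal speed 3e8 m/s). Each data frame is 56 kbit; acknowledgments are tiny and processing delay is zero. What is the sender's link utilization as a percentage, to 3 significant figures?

t_tx = L/R = 56000/77000000 = 0.000727273 s.
t_prop = 22400/300000000 = 7.46667e-05 s; RTT = 0.000149333 s.
Cycle = t_tx + RTT = 0.000876606 s.
Utilization = t_tx / cycle = 0.000727273/0.000876606 = 83.0 %.

83.0 %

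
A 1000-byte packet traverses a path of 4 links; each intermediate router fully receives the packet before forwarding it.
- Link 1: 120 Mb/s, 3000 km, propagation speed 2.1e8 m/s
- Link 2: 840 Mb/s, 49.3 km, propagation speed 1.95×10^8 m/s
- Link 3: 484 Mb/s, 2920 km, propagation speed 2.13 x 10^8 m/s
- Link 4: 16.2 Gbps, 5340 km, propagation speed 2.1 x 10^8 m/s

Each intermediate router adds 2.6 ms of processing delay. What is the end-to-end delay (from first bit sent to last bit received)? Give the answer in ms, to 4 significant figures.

61.57 ms

L = 1000 × 8 = 8000 bits.
Transmission delays (L/R per hop): 0.0666667, 0.00952381, 0.0165289, 0.000493827 ms; sum = 0.0932132 ms.
Propagation delays (d/s per hop): 14.2857, 0.252821, 13.7089, 25.4286 ms; sum = 53.676 ms.
Processing at 3 router(s): 3 × 2.6 ms = 7.8 ms.
End-to-end = 61.57 ms.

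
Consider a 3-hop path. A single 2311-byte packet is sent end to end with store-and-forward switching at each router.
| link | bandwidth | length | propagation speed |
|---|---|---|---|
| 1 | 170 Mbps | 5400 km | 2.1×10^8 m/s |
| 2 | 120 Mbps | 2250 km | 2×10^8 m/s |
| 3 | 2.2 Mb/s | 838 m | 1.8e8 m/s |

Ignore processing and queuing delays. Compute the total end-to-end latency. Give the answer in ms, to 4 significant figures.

45.64 ms

L = 2311 × 8 = 18488 bits.
Transmission delays (L/R per hop): 0.108753, 0.154067, 8.40364 ms; sum = 8.66646 ms.
Propagation delays (d/s per hop): 25.7143, 11.25, 0.00465556 ms; sum = 36.9689 ms.
End-to-end = 45.64 ms.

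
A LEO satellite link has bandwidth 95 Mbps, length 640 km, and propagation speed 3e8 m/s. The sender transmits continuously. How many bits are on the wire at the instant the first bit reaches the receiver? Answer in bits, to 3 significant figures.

Propagation delay = 640000 / 300000000 = 0.00213333 s.
BDP = R × t_prop = 95000000 × 0.00213333 = 202667 bits.

203000 bits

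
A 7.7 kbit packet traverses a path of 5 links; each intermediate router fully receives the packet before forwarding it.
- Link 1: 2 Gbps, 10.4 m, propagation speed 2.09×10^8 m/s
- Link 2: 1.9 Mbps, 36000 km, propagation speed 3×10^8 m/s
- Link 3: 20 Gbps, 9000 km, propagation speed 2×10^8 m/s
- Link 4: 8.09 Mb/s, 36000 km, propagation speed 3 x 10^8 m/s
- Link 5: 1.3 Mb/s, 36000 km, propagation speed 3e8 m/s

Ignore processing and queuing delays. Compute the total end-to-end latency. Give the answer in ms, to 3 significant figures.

416 ms

L = 7700 bits.
Transmission delays (L/R per hop): 0.00385, 4.05263, 0.000385, 0.951792, 5.92308 ms; sum = 10.9317 ms.
Propagation delays (d/s per hop): 4.97608e-05, 120, 45, 120, 120 ms; sum = 405 ms.
End-to-end = 416 ms.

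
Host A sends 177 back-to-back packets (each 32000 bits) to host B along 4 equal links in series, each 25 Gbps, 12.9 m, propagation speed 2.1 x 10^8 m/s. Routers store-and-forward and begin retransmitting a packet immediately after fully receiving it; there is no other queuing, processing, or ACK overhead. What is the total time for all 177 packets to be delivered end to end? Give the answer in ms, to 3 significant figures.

0.231 ms

Per-hop transmission t_tx = L/R = 32000/25000000000 = 0.00128 ms.
Per-hop propagation t_prop = 12.9/210000000 = 6.14286e-05 ms.
Pipeline fill: first packet needs 4·t_tx to clear all hops; remaining 176 packets each add one t_tx.
Total = (4+177-1)·t_tx + 4·t_prop = 180·0.00128 + 4·6.14286e-05 = 0.231 ms.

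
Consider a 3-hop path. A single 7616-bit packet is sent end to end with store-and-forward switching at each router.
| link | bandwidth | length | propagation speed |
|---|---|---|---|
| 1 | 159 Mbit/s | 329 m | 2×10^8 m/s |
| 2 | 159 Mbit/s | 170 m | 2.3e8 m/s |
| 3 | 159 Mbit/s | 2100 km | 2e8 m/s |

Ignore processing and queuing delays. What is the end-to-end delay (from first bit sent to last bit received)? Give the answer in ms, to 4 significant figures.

10.65 ms

Transmission delay per hop = L/R = 7616/159000000 = 0.0478994 ms; 3 hops → 0.143698 ms.
Propagation delays (d/s per hop): 0.001645, 0.00073913, 10.5 ms; sum = 10.5024 ms.
End-to-end = 10.65 ms.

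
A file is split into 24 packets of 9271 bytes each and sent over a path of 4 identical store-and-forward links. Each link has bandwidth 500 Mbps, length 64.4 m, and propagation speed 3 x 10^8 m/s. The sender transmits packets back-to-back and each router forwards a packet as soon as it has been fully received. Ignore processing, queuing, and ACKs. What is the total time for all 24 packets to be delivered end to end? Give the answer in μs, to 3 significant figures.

Per-hop transmission t_tx = L/R = 74168/500000000 = 148.336 μs.
Per-hop propagation t_prop = 64.4/300000000 = 0.214667 μs.
Pipeline fill: first packet needs 4·t_tx to clear all hops; remaining 23 packets each add one t_tx.
Total = (4+24-1)·t_tx + 4·t_prop = 27·148.336 + 4·0.214667 = 4010 μs.

4010 μs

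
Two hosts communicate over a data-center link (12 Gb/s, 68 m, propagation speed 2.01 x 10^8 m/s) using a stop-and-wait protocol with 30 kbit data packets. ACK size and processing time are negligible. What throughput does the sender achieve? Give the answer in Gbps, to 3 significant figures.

9.44 Gbps

t_tx = L/R = 30000/12000000000 = 2.5e-06 s.
t_prop = 68/2.01e+08 = 3.38308e-07 s; RTT = 6.76617e-07 s.
Cycle = t_tx + RTT = 3.17662e-06 s.
Throughput = L / cycle = 30000 / 3.17662e-06 = 9.44 Gbps.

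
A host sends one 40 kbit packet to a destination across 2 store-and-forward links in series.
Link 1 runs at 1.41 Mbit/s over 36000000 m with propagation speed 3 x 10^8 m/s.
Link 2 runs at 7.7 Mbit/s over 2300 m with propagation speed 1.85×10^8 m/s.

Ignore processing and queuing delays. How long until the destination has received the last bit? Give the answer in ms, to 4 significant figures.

153.6 ms

L = 40000 bits.
Transmission delays (L/R per hop): 28.3688, 5.19481 ms; sum = 33.5636 ms.
Propagation delays (d/s per hop): 120, 0.0124324 ms; sum = 120.012 ms.
End-to-end = 153.6 ms.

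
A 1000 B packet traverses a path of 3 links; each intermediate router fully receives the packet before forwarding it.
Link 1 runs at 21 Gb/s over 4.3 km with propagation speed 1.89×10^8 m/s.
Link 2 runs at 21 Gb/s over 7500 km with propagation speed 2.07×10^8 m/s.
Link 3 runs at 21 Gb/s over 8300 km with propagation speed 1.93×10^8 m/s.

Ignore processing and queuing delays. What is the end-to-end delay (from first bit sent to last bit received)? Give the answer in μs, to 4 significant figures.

79260 μs

L = 1000 × 8 = 8000 bits.
Transmission delay per hop = L/R = 8000/21000000000 = 0.380952 μs; 3 hops → 1.14286 μs.
Propagation delays (d/s per hop): 22.7513, 36231.9, 43005.2 μs; sum = 79259.8 μs.
End-to-end = 79260 μs.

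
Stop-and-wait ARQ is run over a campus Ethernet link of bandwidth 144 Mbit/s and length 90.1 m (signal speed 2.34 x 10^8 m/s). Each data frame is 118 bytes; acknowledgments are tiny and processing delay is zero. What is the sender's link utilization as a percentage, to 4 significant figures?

t_tx = L/R = 944/144000000 = 6.55556e-06 s.
t_prop = 90.1/234000000 = 3.85043e-07 s; RTT = 7.70085e-07 s.
Cycle = t_tx + RTT = 7.32564e-06 s.
Utilization = t_tx / cycle = 6.55556e-06/7.32564e-06 = 89.49 %.

89.49 %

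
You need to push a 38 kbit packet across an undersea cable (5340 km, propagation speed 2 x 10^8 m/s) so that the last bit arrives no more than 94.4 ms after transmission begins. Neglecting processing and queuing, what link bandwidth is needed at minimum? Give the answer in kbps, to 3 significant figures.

561 kbps

Propagation delay = 5340000 / 200000000 = 26.7 ms.
Transmission budget = 94.4 − 26.7 = 67.7 ms.
R ≥ L / t_tx = 38000 bits / 0.0677 s = 561 kbps.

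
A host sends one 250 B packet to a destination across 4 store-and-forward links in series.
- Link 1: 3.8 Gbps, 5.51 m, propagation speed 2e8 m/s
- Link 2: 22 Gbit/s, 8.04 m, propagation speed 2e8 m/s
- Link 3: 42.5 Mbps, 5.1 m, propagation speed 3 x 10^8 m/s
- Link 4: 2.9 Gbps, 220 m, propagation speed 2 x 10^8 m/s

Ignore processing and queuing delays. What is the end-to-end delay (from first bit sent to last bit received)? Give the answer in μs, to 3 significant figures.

L = 250 × 8 = 2000 bits.
Transmission delays (L/R per hop): 0.526316, 0.0909091, 47.0588, 0.689655 μs; sum = 48.3657 μs.
Propagation delays (d/s per hop): 0.02755, 0.0402, 0.017, 1.1 μs; sum = 1.18475 μs.
End-to-end = 49.6 μs.

49.6 μs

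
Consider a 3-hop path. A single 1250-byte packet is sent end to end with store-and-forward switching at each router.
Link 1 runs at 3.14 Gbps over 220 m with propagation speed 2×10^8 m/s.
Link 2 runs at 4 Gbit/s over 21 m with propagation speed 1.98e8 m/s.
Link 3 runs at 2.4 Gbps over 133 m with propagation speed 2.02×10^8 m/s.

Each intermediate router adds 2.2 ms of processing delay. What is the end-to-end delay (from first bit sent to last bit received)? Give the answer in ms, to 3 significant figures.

4.41 ms

L = 1250 × 8 = 10000 bits.
Transmission delays (L/R per hop): 0.00318471, 0.0025, 0.00416667 ms; sum = 0.00985138 ms.
Propagation delays (d/s per hop): 0.0011, 0.000106061, 0.000658416 ms; sum = 0.00186448 ms.
Processing at 2 router(s): 2 × 2.2 ms = 4.4 ms.
End-to-end = 4.41 ms.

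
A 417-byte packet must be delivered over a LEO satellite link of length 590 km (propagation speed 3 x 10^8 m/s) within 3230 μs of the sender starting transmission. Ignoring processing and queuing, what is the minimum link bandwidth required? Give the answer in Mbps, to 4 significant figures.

2.641 Mbps

L = 3336 bits.
Propagation delay = 590000 / 300000000 = 1966.67 μs.
Transmission budget = 3230 − 1966.67 = 1263.33 μs.
R ≥ L / t_tx = 3336 bits / 0.00126333 s = 2.641 Mbps.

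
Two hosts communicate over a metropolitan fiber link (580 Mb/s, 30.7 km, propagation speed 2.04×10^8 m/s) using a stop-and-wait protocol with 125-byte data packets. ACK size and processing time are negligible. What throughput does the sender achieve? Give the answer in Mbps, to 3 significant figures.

3.30 Mbps

t_tx = L/R = 1000/580000000 = 1.72414e-06 s.
t_prop = 30700/204000000 = 0.00015049 s; RTT = 0.00030098 s.
Cycle = t_tx + RTT = 0.000302705 s.
Throughput = L / cycle = 1000 / 0.000302705 = 3.30 Mbps.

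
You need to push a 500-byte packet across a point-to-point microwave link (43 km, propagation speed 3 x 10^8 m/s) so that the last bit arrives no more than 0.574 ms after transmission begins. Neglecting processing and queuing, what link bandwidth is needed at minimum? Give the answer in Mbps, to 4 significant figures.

L = 4000 bits.
Propagation delay = 43000 / 300000000 = 0.143333 ms.
Transmission budget = 0.574 − 0.143333 = 0.430667 ms.
R ≥ L / t_tx = 4000 bits / 0.000430667 s = 9.288 Mbps.

9.288 Mbps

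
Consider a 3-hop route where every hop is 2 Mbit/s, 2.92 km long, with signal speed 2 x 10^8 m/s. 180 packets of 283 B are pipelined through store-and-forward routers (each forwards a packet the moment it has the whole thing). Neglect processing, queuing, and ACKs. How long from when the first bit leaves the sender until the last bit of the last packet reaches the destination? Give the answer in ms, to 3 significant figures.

Per-hop transmission t_tx = L/R = 2264/2000000 = 1.132 ms.
Per-hop propagation t_prop = 2920/200000000 = 0.0146 ms.
Pipeline fill: first packet needs 3·t_tx to clear all hops; remaining 179 packets each add one t_tx.
Total = (3+180-1)·t_tx + 3·t_prop = 182·1.132 + 3·0.0146 = 206 ms.

206 ms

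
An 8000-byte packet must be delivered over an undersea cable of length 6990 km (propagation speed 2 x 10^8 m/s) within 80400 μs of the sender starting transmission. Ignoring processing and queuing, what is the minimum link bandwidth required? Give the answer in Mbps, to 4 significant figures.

L = 64000 bits.
Propagation delay = 6990000 / 200000000 = 34950 μs.
Transmission budget = 80400 − 34950 = 45450 μs.
R ≥ L / t_tx = 64000 bits / 0.04545 s = 1.408 Mbps.

1.408 Mbps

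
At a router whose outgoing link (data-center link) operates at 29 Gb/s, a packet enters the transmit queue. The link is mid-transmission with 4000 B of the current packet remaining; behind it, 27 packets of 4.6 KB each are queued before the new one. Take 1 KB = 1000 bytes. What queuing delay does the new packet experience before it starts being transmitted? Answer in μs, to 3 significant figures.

Each queued packet: L/R = 36800/29000000000 = 1.26897 μs.
27 queued → 34.2621 μs.
Plus remaining 32000 bits of current packet: 1.10345 μs.
Queuing delay = 35.4 μs.

35.4 μs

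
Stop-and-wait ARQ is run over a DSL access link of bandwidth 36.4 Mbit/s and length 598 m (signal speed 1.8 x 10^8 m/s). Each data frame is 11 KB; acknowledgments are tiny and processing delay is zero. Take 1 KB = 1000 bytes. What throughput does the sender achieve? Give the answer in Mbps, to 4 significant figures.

t_tx = L/R = 88000/36400000 = 0.00241758 s.
t_prop = 598/180000000 = 3.32222e-06 s; RTT = 6.64444e-06 s.
Cycle = t_tx + RTT = 0.00242423 s.
Throughput = L / cycle = 88000 / 0.00242423 = 36.30 Mbps.

36.30 Mbps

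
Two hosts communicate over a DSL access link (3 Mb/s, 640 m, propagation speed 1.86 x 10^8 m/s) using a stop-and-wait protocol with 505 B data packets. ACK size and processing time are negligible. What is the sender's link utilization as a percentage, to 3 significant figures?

t_tx = L/R = 4040/3000000 = 0.00134667 s.
t_prop = 640/186000000 = 3.44086e-06 s; RTT = 6.88172e-06 s.
Cycle = t_tx + RTT = 0.00135355 s.
Utilization = t_tx / cycle = 0.00134667/0.00135355 = 99.5 %.

99.5 %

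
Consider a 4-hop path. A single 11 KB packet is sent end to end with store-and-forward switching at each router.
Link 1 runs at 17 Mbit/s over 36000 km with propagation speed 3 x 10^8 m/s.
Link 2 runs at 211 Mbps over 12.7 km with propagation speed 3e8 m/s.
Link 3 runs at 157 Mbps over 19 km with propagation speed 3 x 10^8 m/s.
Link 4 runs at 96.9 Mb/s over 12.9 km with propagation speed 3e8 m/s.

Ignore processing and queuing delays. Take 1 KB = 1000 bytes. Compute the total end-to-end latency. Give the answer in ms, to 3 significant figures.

127 ms

L = 88000 bits.
Transmission delays (L/R per hop): 5.17647, 0.417062, 0.56051, 0.908153 ms; sum = 7.06219 ms.
Propagation delays (d/s per hop): 120, 0.0423333, 0.0633333, 0.043 ms; sum = 120.149 ms.
End-to-end = 127 ms.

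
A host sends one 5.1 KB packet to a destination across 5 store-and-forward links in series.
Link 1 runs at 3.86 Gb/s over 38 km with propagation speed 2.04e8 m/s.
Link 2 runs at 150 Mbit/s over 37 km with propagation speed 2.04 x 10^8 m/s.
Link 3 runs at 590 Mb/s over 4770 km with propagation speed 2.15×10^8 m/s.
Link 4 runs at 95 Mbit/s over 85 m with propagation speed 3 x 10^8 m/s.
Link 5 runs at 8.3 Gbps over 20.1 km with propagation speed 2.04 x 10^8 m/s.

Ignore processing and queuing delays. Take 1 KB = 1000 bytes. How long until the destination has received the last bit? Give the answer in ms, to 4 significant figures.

L = 40800 bits.
Transmission delays (L/R per hop): 0.0105699, 0.272, 0.0691525, 0.429474, 0.00491566 ms; sum = 0.786112 ms.
Propagation delays (d/s per hop): 0.186275, 0.181373, 22.186, 0.000283333, 0.0985294 ms; sum = 22.6525 ms.
End-to-end = 23.44 ms.

23.44 ms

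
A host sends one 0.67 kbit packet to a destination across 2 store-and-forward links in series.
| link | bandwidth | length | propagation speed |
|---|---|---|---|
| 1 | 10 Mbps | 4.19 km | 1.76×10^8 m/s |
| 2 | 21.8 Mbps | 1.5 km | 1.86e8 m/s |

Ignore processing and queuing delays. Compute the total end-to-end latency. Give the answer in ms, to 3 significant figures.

L = 670 bits.
Transmission delays (L/R per hop): 0.067, 0.0307339 ms; sum = 0.0977339 ms.
Propagation delays (d/s per hop): 0.0238068, 0.00806452 ms; sum = 0.0318713 ms.
End-to-end = 0.130 ms.

0.130 ms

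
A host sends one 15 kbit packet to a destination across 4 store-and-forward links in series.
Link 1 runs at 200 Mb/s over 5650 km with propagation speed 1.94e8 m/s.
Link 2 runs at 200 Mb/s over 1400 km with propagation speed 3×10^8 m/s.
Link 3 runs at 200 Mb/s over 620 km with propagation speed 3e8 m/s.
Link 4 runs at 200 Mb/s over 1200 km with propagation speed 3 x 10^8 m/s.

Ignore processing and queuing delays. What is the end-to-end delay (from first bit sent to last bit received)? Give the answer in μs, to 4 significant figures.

L = 15000 bits.
Transmission delay per hop = L/R = 15000/200000000 = 75 μs; 4 hops → 300 μs.
Propagation delays (d/s per hop): 29123.7, 4666.67, 2066.67, 4000 μs; sum = 39857 μs.
End-to-end = 40160 μs.

40160 μs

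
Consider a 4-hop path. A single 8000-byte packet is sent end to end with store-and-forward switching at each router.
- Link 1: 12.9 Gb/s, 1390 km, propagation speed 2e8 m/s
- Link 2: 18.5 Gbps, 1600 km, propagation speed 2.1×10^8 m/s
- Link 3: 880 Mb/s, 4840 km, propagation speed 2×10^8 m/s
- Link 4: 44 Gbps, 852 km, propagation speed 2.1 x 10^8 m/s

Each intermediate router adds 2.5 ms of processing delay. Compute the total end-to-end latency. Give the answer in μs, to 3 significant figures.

50400 μs

L = 8000 × 8 = 64000 bits.
Transmission delays (L/R per hop): 4.96124, 3.45946, 72.7273, 1.45455 μs; sum = 82.6025 μs.
Propagation delays (d/s per hop): 6950, 7619.05, 24200, 4057.14 μs; sum = 42826.2 μs.
Processing at 3 router(s): 3 × 2.5 ms = 7500 μs.
End-to-end = 50400 μs.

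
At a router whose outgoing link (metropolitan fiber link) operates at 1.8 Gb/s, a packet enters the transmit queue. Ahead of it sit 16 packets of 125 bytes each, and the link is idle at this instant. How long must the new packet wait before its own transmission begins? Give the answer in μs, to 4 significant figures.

Each queued packet: L/R = 1000/1800000000 = 0.555556 μs.
16 queued → 8.88889 μs.
Queuing delay = 8.889 μs.

8.889 μs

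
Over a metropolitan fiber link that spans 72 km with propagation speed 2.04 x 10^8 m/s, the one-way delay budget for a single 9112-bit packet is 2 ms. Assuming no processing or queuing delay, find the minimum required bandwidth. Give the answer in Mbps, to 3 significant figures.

Propagation delay = 72000 / 204000000 = 0.352941 ms.
Transmission budget = 2 − 0.352941 = 1.64706 ms.
R ≥ L / t_tx = 9112 bits / 0.00164706 s = 5.53 Mbps.

5.53 Mbps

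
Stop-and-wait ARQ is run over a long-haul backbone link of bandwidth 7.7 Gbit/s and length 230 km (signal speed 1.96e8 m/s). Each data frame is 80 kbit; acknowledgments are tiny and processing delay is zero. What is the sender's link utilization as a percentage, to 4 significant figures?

t_tx = L/R = 80000/7700000000 = 1.03896e-05 s.
t_prop = 230000/196000000 = 0.00117347 s; RTT = 0.00234694 s.
Cycle = t_tx + RTT = 0.00235733 s.
Utilization = t_tx / cycle = 1.03896e-05/0.00235733 = 0.4407 %.

0.4407 %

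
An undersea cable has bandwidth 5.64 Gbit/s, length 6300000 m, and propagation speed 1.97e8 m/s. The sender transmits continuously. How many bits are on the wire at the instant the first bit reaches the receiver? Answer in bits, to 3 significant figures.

180000000 bits

Propagation delay = 6300000 / 197000000 = 0.0319797 s.
BDP = R × t_prop = 5640000000 × 0.0319797 = 180365000 bits.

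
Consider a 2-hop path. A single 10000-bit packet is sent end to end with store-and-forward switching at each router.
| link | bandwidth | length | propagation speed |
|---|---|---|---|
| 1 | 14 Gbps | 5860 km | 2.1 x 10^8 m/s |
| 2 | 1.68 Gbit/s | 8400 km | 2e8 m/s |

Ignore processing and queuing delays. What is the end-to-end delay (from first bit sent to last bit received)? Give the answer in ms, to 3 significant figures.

Transmission delays (L/R per hop): 0.000714286, 0.00595238 ms; sum = 0.00666667 ms.
Propagation delays (d/s per hop): 27.9048, 42 ms; sum = 69.9048 ms.
End-to-end = 69.9 ms.

69.9 ms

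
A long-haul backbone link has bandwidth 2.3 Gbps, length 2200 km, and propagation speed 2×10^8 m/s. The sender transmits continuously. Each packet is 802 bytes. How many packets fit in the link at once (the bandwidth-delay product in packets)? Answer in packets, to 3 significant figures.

3940 packets

Propagation delay = 2200000 / 200000000 = 0.011 s.
BDP = R × t_prop = 2300000000 × 0.011 = 25300000 bits.
In packets of 6416 bits: 3940 packets.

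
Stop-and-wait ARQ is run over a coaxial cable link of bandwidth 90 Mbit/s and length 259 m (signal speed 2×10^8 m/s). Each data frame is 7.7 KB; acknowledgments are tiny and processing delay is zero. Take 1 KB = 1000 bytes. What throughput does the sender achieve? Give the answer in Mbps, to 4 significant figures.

t_tx = L/R = 61600/90000000 = 0.000684444 s.
t_prop = 259/200000000 = 1.295e-06 s; RTT = 2.59e-06 s.
Cycle = t_tx + RTT = 0.000687034 s.
Throughput = L / cycle = 61600 / 0.000687034 = 89.66 Mbps.

89.66 Mbps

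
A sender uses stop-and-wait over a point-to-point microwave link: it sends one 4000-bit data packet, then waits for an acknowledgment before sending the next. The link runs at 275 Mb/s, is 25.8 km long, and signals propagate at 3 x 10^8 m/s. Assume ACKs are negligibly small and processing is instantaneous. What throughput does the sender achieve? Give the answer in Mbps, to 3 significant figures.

t_tx = L/R = 4000/275000000 = 1.45455e-05 s.
t_prop = 25800/300000000 = 8.6e-05 s; RTT = 0.000172 s.
Cycle = t_tx + RTT = 0.000186545 s.
Throughput = L / cycle = 4000 / 0.000186545 = 21.4 Mbps.

21.4 Mbps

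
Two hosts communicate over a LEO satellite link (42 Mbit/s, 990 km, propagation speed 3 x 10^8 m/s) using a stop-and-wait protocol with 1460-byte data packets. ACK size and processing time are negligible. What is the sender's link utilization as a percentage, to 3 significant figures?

4.04 %

t_tx = L/R = 11680/42000000 = 0.000278095 s.
t_prop = 990000/300000000 = 0.0033 s; RTT = 0.0066 s.
Cycle = t_tx + RTT = 0.0068781 s.
Utilization = t_tx / cycle = 0.000278095/0.0068781 = 4.04 %.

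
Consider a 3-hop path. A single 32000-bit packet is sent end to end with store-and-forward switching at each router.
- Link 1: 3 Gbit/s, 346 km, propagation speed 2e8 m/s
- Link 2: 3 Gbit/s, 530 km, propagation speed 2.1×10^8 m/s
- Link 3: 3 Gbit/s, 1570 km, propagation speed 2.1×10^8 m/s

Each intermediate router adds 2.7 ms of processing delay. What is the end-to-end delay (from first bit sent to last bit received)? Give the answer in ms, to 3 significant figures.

Transmission delay per hop = L/R = 32000/3000000000 = 0.0106667 ms; 3 hops → 0.032 ms.
Propagation delays (d/s per hop): 1.73, 2.52381, 7.47619 ms; sum = 11.73 ms.
Processing at 2 router(s): 2 × 2.7 ms = 5.4 ms.
End-to-end = 17.2 ms.

17.2 ms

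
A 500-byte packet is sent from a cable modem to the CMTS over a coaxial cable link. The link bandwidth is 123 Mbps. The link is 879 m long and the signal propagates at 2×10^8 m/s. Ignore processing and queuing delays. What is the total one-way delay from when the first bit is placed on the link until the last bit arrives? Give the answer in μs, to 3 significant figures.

36.9 μs

L = 500 × 8 = 4000 bits.
Transmission delay = L/R = 4000 / 123000000 = 32.5203 μs.
Propagation delay = d/s = 879 m / 200000000 m/s = 4.395 μs.
Total = 36.9 μs.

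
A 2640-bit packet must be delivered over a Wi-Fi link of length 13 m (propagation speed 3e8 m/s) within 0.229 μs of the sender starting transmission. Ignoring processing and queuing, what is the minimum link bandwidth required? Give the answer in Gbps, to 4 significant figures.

14.22 Gbps

Propagation delay = 13 / 300000000 = 0.0433333 μs.
Transmission budget = 0.229 − 0.0433333 = 0.185667 μs.
R ≥ L / t_tx = 2640 bits / 1.85667e-07 s = 14.22 Gbps.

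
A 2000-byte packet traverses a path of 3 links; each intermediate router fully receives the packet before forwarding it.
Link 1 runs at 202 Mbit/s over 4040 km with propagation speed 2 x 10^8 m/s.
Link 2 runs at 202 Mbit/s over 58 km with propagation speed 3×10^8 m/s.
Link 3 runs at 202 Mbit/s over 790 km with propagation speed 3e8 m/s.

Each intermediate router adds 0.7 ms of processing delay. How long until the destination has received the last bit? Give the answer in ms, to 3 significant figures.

24.7 ms

L = 2000 × 8 = 16000 bits.
Transmission delay per hop = L/R = 16000/202000000 = 0.0792079 ms; 3 hops → 0.237624 ms.
Propagation delays (d/s per hop): 20.2, 0.193333, 2.63333 ms; sum = 23.0267 ms.
Processing at 2 router(s): 2 × 0.7 ms = 1.4 ms.
End-to-end = 24.7 ms.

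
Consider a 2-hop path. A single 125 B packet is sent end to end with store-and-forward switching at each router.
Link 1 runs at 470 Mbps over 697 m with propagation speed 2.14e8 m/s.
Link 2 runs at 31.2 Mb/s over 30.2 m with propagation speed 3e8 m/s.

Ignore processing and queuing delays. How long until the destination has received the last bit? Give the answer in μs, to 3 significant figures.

37.5 μs

L = 125 × 8 = 1000 bits.
Transmission delays (L/R per hop): 2.12766, 32.0513 μs; sum = 34.1789 μs.
Propagation delays (d/s per hop): 3.25701, 0.100667 μs; sum = 3.35768 μs.
End-to-end = 37.5 μs.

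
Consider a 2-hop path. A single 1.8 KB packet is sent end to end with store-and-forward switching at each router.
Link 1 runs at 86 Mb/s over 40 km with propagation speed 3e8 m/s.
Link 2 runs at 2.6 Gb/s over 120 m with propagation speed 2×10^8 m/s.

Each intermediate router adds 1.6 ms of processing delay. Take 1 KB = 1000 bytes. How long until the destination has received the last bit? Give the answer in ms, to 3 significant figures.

1.91 ms

L = 14400 bits.
Transmission delays (L/R per hop): 0.167442, 0.00553846 ms; sum = 0.17298 ms.
Propagation delays (d/s per hop): 0.133333, 0.0006 ms; sum = 0.133933 ms.
Processing at 1 router(s): 1 × 1.6 ms = 1.6 ms.
End-to-end = 1.91 ms.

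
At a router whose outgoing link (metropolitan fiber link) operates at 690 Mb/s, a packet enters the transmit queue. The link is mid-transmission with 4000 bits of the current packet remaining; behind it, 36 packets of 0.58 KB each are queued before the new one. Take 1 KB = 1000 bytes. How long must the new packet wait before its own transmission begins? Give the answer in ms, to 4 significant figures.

Each queued packet: L/R = 4640/690000000 = 0.00672464 ms.
36 queued → 0.242087 ms.
Plus remaining 4000 bits of current packet: 0.0057971 ms.
Queuing delay = 0.2479 ms.

0.2479 ms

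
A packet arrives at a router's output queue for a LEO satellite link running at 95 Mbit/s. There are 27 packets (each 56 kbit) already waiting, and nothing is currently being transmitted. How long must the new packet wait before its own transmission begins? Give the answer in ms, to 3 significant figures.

Each queued packet: L/R = 56000/95000000 = 0.589474 ms.
27 queued → 15.9158 ms.
Queuing delay = 15.9 ms.

15.9 ms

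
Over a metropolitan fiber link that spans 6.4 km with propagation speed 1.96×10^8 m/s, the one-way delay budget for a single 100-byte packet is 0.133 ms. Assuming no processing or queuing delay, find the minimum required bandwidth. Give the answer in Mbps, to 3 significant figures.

L = 800 bits.
Propagation delay = 6400 / 196000000 = 0.0326531 ms.
Transmission budget = 0.133 − 0.0326531 = 0.100347 ms.
R ≥ L / t_tx = 800 bits / 0.000100347 s = 7.97 Mbps.

7.97 Mbps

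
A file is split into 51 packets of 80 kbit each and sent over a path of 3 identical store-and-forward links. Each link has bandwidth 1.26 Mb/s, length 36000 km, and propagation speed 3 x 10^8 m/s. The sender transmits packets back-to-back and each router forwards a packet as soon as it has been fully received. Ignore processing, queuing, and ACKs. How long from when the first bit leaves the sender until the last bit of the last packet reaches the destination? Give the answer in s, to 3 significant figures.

3.73 s

Per-hop transmission t_tx = L/R = 80000/1260000 = 0.0634921 s.
Per-hop propagation t_prop = 36000000/300000000 = 0.12 s.
Pipeline fill: first packet needs 3·t_tx to clear all hops; remaining 50 packets each add one t_tx.
Total = (3+51-1)·t_tx + 3·t_prop = 53·0.0634921 + 3·0.12 = 3.73 s.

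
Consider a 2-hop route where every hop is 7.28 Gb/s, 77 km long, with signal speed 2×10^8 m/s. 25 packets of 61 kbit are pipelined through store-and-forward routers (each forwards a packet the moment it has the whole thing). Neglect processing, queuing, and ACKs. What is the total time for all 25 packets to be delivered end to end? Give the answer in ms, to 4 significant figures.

0.9879 ms

Per-hop transmission t_tx = L/R = 61000/7280000000 = 0.00837912 ms.
Per-hop propagation t_prop = 77000/200000000 = 0.385 ms.
Pipeline fill: first packet needs 2·t_tx to clear all hops; remaining 24 packets each add one t_tx.
Total = (2+25-1)·t_tx + 2·t_prop = 26·0.00837912 + 2·0.385 = 0.9879 ms.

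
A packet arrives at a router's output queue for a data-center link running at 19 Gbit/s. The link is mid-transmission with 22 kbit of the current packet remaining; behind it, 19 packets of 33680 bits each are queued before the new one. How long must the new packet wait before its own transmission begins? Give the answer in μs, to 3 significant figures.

34.8 μs

Each queued packet: L/R = 33680/19000000000 = 1.77263 μs.
19 queued → 33.68 μs.
Plus remaining 22000 bits of current packet: 1.15789 μs.
Queuing delay = 34.8 μs.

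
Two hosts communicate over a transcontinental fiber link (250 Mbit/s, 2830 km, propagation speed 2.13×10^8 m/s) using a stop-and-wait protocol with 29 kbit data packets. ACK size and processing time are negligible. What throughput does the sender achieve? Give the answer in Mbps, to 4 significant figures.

1.087 Mbps

t_tx = L/R = 29000/250000000 = 0.000116 s.
t_prop = 2830000/213000000 = 0.0132864 s; RTT = 0.0265728 s.
Cycle = t_tx + RTT = 0.0266888 s.
Throughput = L / cycle = 29000 / 0.0266888 = 1.087 Mbps.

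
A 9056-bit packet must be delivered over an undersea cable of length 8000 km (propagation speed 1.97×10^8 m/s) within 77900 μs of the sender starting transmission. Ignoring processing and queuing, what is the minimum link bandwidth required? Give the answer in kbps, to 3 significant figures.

Propagation delay = 8000000 / 197000000 = 40609.1 μs.
Transmission budget = 77900 − 40609.1 = 37290.9 μs.
R ≥ L / t_tx = 9056 bits / 0.0372909 s = 243 kbps.

243 kbps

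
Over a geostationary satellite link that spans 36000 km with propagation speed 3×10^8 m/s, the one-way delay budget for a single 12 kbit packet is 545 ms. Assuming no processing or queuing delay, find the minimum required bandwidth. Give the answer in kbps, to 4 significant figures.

Propagation delay = 36000000 / 300000000 = 120 ms.
Transmission budget = 545 − 120 = 425 ms.
R ≥ L / t_tx = 12000 bits / 0.425 s = 28.24 kbps.

28.24 kbps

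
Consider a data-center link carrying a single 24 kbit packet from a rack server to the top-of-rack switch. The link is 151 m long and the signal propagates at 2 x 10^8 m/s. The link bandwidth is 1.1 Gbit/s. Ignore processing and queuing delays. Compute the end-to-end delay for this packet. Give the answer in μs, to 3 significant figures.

L = 24000 bits.
Transmission delay = L/R = 24000 / 1100000000 = 21.8182 μs.
Propagation delay = d/s = 151 m / 200000000 m/s = 0.755 μs.
Total = 22.6 μs.

22.6 μs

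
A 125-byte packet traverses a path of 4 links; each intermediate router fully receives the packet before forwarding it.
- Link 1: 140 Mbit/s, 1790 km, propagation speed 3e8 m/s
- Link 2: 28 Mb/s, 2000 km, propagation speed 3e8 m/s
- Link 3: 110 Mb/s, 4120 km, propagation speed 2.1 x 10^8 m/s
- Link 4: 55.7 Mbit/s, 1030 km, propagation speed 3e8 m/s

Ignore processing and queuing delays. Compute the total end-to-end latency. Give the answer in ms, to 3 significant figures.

35.8 ms

L = 125 × 8 = 1000 bits.
Transmission delays (L/R per hop): 0.00714286, 0.0357143, 0.00909091, 0.0179533 ms; sum = 0.0699014 ms.
Propagation delays (d/s per hop): 5.96667, 6.66667, 19.619, 3.43333 ms; sum = 35.6857 ms.
End-to-end = 35.8 ms.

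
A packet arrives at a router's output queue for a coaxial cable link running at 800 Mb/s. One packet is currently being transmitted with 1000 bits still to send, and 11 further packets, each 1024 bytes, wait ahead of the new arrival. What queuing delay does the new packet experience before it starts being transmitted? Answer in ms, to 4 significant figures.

Each queued packet: L/R = 8192/800000000 = 0.01024 ms.
11 queued → 0.11264 ms.
Plus remaining 1000 bits of current packet: 0.00125 ms.
Queuing delay = 0.1139 ms.

0.1139 ms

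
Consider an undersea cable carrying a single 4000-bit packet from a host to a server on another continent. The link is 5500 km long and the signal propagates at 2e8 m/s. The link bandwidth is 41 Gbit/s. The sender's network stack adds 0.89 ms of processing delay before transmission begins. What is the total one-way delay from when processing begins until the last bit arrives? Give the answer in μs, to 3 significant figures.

Transmission delay = L/R = 4000 / 41000000000 = 0.097561 μs.
Propagation delay = d/s = 5500000 m / 200000000 m/s = 27500 μs.
Plus processing delay 0.89 ms = 890 μs.
Total = 28400 μs.

28400 μs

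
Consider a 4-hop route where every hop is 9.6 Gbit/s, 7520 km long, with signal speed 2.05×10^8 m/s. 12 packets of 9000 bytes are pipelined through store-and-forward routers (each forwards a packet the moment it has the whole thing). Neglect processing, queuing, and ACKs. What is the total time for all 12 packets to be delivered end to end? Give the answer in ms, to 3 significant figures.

Per-hop transmission t_tx = L/R = 72000/9600000000 = 0.0075 ms.
Per-hop propagation t_prop = 7520000/2.05e+08 = 36.6829 ms.
Pipeline fill: first packet needs 4·t_tx to clear all hops; remaining 11 packets each add one t_tx.
Total = (4+12-1)·t_tx + 4·t_prop = 15·0.0075 + 4·36.6829 = 147 ms.

147 ms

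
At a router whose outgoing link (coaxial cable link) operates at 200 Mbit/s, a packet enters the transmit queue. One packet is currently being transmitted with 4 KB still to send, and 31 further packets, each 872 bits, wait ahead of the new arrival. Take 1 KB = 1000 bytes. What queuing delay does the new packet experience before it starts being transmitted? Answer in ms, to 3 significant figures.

Each queued packet: L/R = 872/200000000 = 0.00436 ms.
31 queued → 0.13516 ms.
Plus remaining 32000 bits of current packet: 0.16 ms.
Queuing delay = 0.295 ms.

0.295 ms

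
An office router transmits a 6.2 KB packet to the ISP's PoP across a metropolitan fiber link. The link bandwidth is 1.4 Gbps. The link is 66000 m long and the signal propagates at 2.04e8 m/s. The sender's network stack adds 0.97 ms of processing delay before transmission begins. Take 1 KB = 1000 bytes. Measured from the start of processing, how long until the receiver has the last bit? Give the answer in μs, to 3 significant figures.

L = 49600 bits.
Transmission delay = L/R = 49600 / 1400000000 = 35.4286 μs.
Propagation delay = d/s = 66000 m / 204000000 m/s = 323.529 μs.
Plus processing delay 0.97 ms = 970 μs.
Total = 1330 μs.

1330 μs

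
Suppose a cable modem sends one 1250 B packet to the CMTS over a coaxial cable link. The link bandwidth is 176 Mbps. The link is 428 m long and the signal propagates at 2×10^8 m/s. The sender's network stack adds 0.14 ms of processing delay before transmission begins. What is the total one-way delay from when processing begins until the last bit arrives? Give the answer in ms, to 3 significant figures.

0.199 ms

L = 1250 × 8 = 10000 bits.
Transmission delay = L/R = 10000 / 176000000 = 0.0568182 ms.
Propagation delay = d/s = 428 m / 200000000 m/s = 0.00214 ms.
Plus processing delay 0.14 ms = 0.14 ms.
Total = 0.199 ms.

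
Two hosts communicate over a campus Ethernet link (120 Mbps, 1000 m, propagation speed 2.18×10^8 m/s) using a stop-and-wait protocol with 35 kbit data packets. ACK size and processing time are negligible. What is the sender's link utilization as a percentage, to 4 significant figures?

96.95 %

t_tx = L/R = 35000/120000000 = 0.000291667 s.
t_prop = 1000/2.18e+08 = 4.58716e-06 s; RTT = 9.17431e-06 s.
Cycle = t_tx + RTT = 0.000300841 s.
Utilization = t_tx / cycle = 0.000291667/0.000300841 = 96.95 %.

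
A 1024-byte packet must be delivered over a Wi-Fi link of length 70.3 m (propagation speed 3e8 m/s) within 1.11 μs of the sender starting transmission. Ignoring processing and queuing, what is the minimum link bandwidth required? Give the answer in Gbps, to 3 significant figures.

9.36 Gbps

L = 8192 bits.
Propagation delay = 70.3 / 300000000 = 0.234333 μs.
Transmission budget = 1.11 − 0.234333 = 0.875667 μs.
R ≥ L / t_tx = 8192 bits / 8.75667e-07 s = 9.36 Gbps.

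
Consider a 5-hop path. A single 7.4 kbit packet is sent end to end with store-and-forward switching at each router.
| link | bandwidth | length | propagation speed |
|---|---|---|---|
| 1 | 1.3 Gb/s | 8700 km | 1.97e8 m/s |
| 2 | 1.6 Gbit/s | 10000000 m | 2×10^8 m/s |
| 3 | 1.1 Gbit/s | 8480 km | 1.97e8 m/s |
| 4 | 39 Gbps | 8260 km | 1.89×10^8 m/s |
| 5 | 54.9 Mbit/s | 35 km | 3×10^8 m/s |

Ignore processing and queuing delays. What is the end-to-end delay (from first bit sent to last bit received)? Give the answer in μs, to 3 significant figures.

181000 μs

L = 7400 bits.
Transmission delays (L/R per hop): 5.69231, 4.625, 6.72727, 0.189744, 134.791 μs; sum = 152.025 μs.
Propagation delays (d/s per hop): 44162.4, 50000, 43045.7, 43703.7, 116.667 μs; sum = 181028 μs.
End-to-end = 181000 μs.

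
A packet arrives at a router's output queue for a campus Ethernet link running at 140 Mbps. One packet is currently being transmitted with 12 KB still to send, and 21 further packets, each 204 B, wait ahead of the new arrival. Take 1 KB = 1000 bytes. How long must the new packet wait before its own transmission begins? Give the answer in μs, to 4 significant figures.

930.5 μs

Each queued packet: L/R = 1632/140000000 = 11.6571 μs.
21 queued → 244.8 μs.
Plus remaining 96000 bits of current packet: 685.714 μs.
Queuing delay = 930.5 μs.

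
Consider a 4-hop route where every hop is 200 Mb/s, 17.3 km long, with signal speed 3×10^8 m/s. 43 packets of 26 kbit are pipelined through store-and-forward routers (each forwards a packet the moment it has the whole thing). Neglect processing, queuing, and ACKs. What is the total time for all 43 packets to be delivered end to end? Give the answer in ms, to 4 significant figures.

Per-hop transmission t_tx = L/R = 26000/200000000 = 0.13 ms.
Per-hop propagation t_prop = 17300/300000000 = 0.0576667 ms.
Pipeline fill: first packet needs 4·t_tx to clear all hops; remaining 42 packets each add one t_tx.
Total = (4+43-1)·t_tx + 4·t_prop = 46·0.13 + 4·0.0576667 = 6.211 ms.

6.211 ms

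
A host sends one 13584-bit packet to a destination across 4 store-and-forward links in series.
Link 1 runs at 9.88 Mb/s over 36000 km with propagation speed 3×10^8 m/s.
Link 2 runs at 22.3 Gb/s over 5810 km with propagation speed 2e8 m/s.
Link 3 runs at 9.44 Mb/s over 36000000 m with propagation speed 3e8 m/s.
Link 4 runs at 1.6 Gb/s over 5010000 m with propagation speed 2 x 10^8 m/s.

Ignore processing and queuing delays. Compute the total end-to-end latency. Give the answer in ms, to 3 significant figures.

297 ms

Transmission delays (L/R per hop): 1.3749, 0.000609148, 1.43898, 0.00849 ms; sum = 2.82298 ms.
Propagation delays (d/s per hop): 120, 29.05, 120, 25.05 ms; sum = 294.1 ms.
End-to-end = 297 ms.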